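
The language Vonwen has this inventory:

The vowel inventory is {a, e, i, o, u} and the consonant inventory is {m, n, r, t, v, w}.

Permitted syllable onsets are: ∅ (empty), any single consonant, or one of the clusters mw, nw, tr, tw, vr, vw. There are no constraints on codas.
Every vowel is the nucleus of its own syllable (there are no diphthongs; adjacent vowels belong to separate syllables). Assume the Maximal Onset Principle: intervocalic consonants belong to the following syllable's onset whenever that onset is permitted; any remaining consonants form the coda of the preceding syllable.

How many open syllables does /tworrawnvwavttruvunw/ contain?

The vowels are o, a, a, u, u — 5 nuclei, so 5 syllables.
Between /o/ (V1) and /a/ (V2): /rr/; trying suffixes from longest down, /r/ is the first permitted one, so coda /r/ | onset /r/.
Between /a/ (V2) and /a/ (V3): /wnvw/ splits as /wn/ + /vw/ (/vw/ is the longest suffix that is a licit onset).
Between /a/ (V3) and /u/ (V4): /vttr/ splits as /vt/ + /tr/ (/tr/ is the longest suffix that is a licit onset).
Between /u/ (V4) and /u/ (V5): /v/ is a single consonant, so it becomes the next onset.
So the parse is twor.rawn.vwavt.tru.vunw.
Classifying each syllable: /twor/ (closed), /rawn/ (closed), /vwavt/ (closed), /tru/ (open), /vunw/ (closed).
Open syllables: 1.

1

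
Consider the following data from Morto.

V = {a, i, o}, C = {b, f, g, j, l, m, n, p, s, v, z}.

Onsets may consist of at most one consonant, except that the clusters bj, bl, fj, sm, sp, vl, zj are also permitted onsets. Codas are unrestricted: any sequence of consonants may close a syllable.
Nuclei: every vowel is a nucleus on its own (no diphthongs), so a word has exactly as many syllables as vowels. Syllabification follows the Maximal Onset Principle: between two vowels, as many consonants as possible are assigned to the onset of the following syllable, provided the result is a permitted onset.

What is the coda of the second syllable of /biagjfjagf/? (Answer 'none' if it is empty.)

gj

Nuclei (vowels): i, a, a → 3 syllables.
V1 /i/ – V2 /a/: hiatus — the boundary sits between the two vowels.
V2 /a/ – V3 /a/: /gjfj/; trying suffixes from longest down, /fj/ is the first permitted one, so coda /gj/ | onset /fj/.
Result: bi.agj.fjagf.
Syllable 2 is /agj/: onset ∅, nucleus /a/, coda /gj/.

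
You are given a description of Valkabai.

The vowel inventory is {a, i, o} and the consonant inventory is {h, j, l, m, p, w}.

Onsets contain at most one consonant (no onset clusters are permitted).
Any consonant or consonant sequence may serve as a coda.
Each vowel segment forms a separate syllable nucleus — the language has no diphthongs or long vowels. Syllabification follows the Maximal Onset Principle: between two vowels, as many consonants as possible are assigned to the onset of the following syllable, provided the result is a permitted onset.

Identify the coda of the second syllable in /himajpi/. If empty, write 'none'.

j

The vowels are i, a, i — 3 nuclei, so 3 syllables.
Between /i/ (V1) and /a/ (V2): just /m/ — single C goes to the following onset.
Between /a/ (V2) and /i/ (V3): /jp/ — longest licit onset from the right is /p/, leaving /j/ as coda.
Syllabification: hi.maj.pi.
Syllable 2 is /maj/: onset /m/, nucleus /a/, coda /j/.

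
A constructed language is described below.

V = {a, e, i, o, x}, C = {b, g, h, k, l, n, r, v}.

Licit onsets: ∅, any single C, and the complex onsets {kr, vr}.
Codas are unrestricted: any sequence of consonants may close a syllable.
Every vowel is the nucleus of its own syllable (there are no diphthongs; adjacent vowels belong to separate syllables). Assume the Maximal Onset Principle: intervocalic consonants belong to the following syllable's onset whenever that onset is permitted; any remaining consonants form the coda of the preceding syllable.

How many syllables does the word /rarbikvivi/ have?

Vowels present: a, i, i, i; each is a nucleus, giving 4 syllables.

4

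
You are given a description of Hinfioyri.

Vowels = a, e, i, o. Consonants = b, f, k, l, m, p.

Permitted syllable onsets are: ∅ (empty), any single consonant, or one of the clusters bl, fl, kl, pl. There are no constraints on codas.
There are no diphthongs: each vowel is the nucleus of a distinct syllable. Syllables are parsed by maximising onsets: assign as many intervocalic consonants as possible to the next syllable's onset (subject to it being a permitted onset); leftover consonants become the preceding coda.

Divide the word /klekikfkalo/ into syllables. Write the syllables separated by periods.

The vowels are e, i, a, o — 4 nuclei, so 4 syllables.
Between /e/ (V1) and /i/ (V2): /k/ is a single consonant, so it becomes the next onset.
Between /i/ (V2) and /a/ (V3): /kfk/ — longest licit onset from the right is /k/, leaving /kf/ as coda.
Between /a/ (V3) and /o/ (V4): /l/ → onset of the next syllable (single consonants are always licit onsets).

kle.kikf.ka.lo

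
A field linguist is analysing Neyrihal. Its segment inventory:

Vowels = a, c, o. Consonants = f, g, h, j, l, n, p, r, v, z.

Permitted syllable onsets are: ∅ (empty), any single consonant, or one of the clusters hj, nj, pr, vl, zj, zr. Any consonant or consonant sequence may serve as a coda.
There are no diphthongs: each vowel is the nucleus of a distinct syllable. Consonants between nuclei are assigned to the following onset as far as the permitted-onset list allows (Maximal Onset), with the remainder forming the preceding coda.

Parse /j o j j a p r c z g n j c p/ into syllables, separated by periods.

joj.ja.prczg.njcp

Nuclei (vowels): o, a, c, c → 4 syllables.
/o…a/ gap (V1→V2): /jj/ — longest licit onset from the right is /j/, leaving /j/ as coda.
/a…c/ gap (V2→V3): /pr/ — entire cluster is a permitted onset → onset /pr/, coda ∅.
/c…c/ gap (V3→V4): /zgnj/; trying suffixes from longest down, /nj/ is the first permitted one, so coda /zg/ | onset /nj/.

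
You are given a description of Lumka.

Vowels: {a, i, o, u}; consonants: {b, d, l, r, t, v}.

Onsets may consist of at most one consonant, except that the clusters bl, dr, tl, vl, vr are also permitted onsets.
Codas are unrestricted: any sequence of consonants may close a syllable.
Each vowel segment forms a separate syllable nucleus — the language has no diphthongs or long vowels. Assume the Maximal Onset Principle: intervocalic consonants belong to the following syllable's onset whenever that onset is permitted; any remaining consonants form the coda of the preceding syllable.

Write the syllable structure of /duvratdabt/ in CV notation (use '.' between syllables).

CV.CCVC.CVCC

Vowels present: u, a, a; each is a nucleus, giving 3 syllables.
σ1/σ2 boundary: /vr/ — entire cluster is a permitted onset → onset /vr/, coda ∅.
σ2/σ3 boundary: cluster /td/ — the longest permitted-onset suffix is /d/; onset = /d/, preceding coda = /t/.
Result: du.vrat.dabt.
Mapping each syllable to C/V: /du/ → CV, /vrat/ → CCVC, /dabt/ → CVCC.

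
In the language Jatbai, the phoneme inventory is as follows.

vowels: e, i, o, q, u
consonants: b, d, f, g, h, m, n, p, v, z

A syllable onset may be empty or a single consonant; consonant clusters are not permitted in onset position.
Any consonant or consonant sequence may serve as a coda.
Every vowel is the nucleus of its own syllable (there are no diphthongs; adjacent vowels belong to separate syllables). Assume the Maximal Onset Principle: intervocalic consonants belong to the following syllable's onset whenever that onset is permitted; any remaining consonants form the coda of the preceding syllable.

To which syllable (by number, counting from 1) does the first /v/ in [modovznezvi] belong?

2

Nuclei (vowels): o, o, e, i → 4 syllables.
/o…o/ gap (V1→V2): just /d/ — single C goes to the following onset.
/o…e/ gap (V2→V3): /vzn/ — longest licit onset from the right is /n/, leaving /vz/ as coda.
/e…i/ gap (V3→V4): /zv/ splits as /z/ + /v/ (/v/ is the longest suffix that is a licit onset).
Result: mo.dovz.nez.vi.
The first /v/ is in the coda of syllable 2 (/dovz/).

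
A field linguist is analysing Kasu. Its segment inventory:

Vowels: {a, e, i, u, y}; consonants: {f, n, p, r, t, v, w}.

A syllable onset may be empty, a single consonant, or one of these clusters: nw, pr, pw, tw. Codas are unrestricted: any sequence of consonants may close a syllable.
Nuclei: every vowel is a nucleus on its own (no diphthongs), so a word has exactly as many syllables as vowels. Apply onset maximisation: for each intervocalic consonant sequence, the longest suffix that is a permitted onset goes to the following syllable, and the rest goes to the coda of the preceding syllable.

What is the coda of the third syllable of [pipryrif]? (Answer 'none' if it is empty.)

f

Nuclei (vowels): i, y, i → 3 syllables.
V1 /i/ – V2 /y/: /pr/ — entire cluster is a permitted onset → onset /pr/, coda ∅.
V2 /y/ – V3 /i/: /r/ is a single consonant, so it becomes the next onset.
So the parse is pi.pry.rif.
Syllable 3 is /rif/: onset /r/, nucleus /i/, coda /f/.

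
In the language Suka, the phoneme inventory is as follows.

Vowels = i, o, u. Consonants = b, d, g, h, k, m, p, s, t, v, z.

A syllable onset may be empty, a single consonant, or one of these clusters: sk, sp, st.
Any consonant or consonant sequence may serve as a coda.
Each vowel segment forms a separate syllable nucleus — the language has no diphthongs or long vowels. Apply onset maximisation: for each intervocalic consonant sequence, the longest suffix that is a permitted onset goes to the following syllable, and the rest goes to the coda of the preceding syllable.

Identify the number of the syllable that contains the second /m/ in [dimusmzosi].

Nuclei (vowels): i, u, o, i → 4 syllables.
σ1/σ2 boundary: just /m/ — single C goes to the following onset.
σ2/σ3 boundary: cluster /smz/ — the longest permitted-onset suffix is /z/; onset = /z/, preceding coda = /sm/.
σ3/σ4 boundary: /s/ → onset of the next syllable (single consonants are always licit onsets).
Syllabification: di.musm.zo.si.
The second /m/ is in the coda of syllable 2 (/musm/).

2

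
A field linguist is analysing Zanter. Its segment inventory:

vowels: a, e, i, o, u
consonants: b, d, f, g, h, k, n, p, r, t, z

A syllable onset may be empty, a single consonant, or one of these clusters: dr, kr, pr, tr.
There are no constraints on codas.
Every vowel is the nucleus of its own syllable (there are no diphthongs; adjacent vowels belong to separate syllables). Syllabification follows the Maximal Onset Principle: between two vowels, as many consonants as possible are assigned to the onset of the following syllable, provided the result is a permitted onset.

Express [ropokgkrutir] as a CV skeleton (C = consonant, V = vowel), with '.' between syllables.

CV.CVCC.CCV.CVC

Vowels present: o, o, u, i; each is a nucleus, giving 4 syllables.
σ1/σ2 boundary: /p/ → onset of the next syllable (single consonants are always licit onsets).
σ2/σ3 boundary: cluster /kgkr/ — the longest permitted-onset suffix is /kr/; onset = /kr/, preceding coda = /kg/.
σ3/σ4 boundary: /t/ is a single consonant, so it becomes the next onset.
Syllabification: ro.pokg.kru.tir.
Mapping each syllable to C/V: /ro/ → CV, /pokg/ → CVCC, /kru/ → CCV, /tir/ → CVC.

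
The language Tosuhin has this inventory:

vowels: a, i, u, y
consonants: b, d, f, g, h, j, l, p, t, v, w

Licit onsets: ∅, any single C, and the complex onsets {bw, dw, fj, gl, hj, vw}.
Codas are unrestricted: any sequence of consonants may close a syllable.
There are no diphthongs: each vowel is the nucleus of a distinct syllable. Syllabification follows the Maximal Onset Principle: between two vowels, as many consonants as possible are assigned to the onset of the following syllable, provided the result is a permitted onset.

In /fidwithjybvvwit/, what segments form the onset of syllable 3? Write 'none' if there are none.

The vowels are i, i, y, i — 4 nuclei, so 4 syllables.
/i…i/ gap (V1→V2): /dw/ is a licit onset in full, so it all attaches to the next syllable.
/i…y/ gap (V2→V3): /thj/ splits as /t/ + /hj/ (/hj/ is the longest suffix that is a licit onset).
/y…i/ gap (V3→V4): /bvvw/ splits as /bv/ + /vw/ (/vw/ is the longest suffix that is a licit onset).
Syllabification: fi.dwit.hjybv.vwit.
Syllable 3 is /hjybv/: onset /hj/, nucleus /y/, coda /bv/.

hj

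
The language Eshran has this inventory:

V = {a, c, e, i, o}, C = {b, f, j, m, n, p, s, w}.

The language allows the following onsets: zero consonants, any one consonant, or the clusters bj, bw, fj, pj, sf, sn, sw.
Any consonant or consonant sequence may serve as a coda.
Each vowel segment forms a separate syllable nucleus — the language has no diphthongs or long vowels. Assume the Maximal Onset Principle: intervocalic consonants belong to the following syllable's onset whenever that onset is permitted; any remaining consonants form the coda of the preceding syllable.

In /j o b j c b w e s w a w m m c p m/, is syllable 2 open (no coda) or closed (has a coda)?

open

The vowels are o, c, e, a, c — 5 nuclei, so 5 syllables.
Between /o/ (V1) and /c/ (V2): cluster /bj/ — /bj/ is itself a permitted onset, so the whole cluster goes right; preceding coda = ∅.
Between /c/ (V2) and /e/ (V3): /bw/ is a licit onset in full, so it all attaches to the next syllable.
Between /e/ (V3) and /a/ (V4): /sw/ is a licit onset in full, so it all attaches to the next syllable.
Between /a/ (V4) and /c/ (V5): /wmm/ splits as /wm/ + /m/ (/m/ is the longest suffix that is a licit onset).
Syllabification: jo.bjc.bwe.swawm.mcpm.
Syllable 2 is /bjc/; it ends in its nucleus with no coda, so it is open.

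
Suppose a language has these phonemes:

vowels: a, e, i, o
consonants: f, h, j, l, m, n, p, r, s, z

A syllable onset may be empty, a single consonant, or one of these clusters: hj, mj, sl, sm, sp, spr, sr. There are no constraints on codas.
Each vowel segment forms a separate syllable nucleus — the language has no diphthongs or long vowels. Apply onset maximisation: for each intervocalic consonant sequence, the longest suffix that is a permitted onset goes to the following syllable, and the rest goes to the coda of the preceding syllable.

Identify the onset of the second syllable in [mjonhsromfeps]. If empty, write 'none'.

sr

Nuclei (vowels): o, o, e → 3 syllables.
Between /o/ (V1) and /o/ (V2): cluster /nhsr/ — the longest permitted-onset suffix is /sr/; onset = /sr/, preceding coda = /nh/.
Between /o/ (V2) and /e/ (V3): /mf/ splits as /m/ + /f/ (/f/ is the longest suffix that is a licit onset).
Result: mjonh.srom.feps.
Syllable 2 is /srom/: onset /sr/, nucleus /o/, coda /m/.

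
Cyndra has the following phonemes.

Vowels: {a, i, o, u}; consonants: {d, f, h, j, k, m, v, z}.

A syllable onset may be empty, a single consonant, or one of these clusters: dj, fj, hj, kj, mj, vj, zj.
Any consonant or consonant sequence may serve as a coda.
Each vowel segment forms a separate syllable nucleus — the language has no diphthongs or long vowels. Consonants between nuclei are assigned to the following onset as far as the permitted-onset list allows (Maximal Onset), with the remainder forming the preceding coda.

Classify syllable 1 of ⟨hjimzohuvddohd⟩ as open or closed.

closed

Vowels present: i, o, u, o; each is a nucleus, giving 4 syllables.
V1 /i/ – V2 /o/: /mz/ — longest licit onset from the right is /z/, leaving /m/ as coda.
V2 /o/ – V3 /u/: /h/ is a single consonant, so it becomes the next onset.
V3 /u/ – V4 /o/: cluster /vdd/ — the longest permitted-onset suffix is /d/; onset = /d/, preceding coda = /vd/.
Putting it together: hjim.zo.huvd.dohd.
Syllable 1 is /hjim/ with coda /m/, so it is closed.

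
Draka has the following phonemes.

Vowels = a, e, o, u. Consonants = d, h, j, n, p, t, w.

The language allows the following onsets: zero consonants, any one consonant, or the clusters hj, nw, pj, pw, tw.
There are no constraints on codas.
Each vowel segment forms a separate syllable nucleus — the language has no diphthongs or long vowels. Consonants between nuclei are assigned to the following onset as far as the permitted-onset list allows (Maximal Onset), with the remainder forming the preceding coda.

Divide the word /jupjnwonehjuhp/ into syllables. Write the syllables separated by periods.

jupj.nwo.ne.hjuhp

Nuclei (vowels): u, o, e, u → 4 syllables.
V1 /u/ – V2 /o/: /pjnw/; trying suffixes from longest down, /nw/ is the first permitted one, so coda /pj/ | onset /nw/.
V2 /o/ – V3 /e/: just /n/ — single C goes to the following onset.
V3 /e/ – V4 /u/: cluster /hj/ — /hj/ is itself a permitted onset, so the whole cluster goes right; preceding coda = ∅.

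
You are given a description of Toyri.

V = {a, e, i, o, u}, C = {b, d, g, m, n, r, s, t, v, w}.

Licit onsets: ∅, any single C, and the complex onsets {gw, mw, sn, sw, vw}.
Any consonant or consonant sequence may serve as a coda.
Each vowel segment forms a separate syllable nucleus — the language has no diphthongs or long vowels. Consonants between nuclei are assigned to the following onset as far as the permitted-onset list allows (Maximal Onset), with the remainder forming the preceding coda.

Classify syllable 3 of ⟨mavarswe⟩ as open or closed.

Nuclei (vowels): a, a, e → 3 syllables.
Between /a/ (V1) and /a/ (V2): just /v/ — single C goes to the following onset.
Between /a/ (V2) and /e/ (V3): cluster /rsw/ — the longest permitted-onset suffix is /sw/; onset = /sw/, preceding coda = /r/.
Result: ma.var.swe.
Syllable 3 is /swe/; it ends in its nucleus with no coda, so it is open.

open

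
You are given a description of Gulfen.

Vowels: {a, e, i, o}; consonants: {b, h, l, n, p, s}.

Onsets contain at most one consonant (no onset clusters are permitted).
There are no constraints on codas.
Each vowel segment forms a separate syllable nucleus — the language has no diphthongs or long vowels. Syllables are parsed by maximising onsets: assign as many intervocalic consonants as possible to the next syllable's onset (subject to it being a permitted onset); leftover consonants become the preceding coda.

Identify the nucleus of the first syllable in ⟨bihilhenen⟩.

Vowels present: i, i, e, e; each is a nucleus, giving 4 syllables.
The first nucleus (vowel 1 from the left) is /i/.

i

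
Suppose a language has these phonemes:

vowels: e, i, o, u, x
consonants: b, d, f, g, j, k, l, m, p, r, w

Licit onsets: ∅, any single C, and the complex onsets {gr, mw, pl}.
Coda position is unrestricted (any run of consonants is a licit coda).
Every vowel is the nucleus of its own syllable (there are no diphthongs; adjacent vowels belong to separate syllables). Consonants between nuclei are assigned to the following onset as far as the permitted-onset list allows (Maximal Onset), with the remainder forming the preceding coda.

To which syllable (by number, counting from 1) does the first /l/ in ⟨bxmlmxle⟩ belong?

1

The vowels are x, x, e — 3 nuclei, so 3 syllables.
Between /x/ (V1) and /x/ (V2): cluster /mlm/ — the longest permitted-onset suffix is /m/; onset = /m/, preceding coda = /ml/.
Between /x/ (V2) and /e/ (V3): /l/ is a single consonant, so it becomes the next onset.
Putting it together: bxml.mx.le.
The first /l/ is in the coda of syllable 1 (/bxml/).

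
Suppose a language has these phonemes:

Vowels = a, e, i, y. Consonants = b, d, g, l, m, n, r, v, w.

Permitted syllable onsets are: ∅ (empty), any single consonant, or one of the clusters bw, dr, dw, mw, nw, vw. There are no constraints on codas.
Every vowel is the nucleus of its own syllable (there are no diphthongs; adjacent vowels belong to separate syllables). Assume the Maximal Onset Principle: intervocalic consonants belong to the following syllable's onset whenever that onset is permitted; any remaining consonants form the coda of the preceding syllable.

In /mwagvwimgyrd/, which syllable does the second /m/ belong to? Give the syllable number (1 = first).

2

The vowels are a, i, y — 3 nuclei, so 3 syllables.
σ1/σ2 boundary: cluster /gvw/ — the longest permitted-onset suffix is /vw/; onset = /vw/, preceding coda = /g/.
σ2/σ3 boundary: /mg/; trying suffixes from longest down, /g/ is the first permitted one, so coda /m/ | onset /g/.
Syllabification: mwag.vwim.gyrd.
The second /m/ is in the coda of syllable 2 (/vwim/).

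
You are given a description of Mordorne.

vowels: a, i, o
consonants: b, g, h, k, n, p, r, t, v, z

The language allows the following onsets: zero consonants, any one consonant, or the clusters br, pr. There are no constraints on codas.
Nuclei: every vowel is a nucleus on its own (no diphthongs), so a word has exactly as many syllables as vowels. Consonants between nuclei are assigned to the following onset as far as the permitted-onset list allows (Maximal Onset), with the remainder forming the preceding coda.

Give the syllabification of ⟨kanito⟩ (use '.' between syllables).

ka.ni.to

Vowels present: a, i, o; each is a nucleus, giving 3 syllables.
Between /a/ (V1) and /i/ (V2): just /n/ — single C goes to the following onset.
Between /i/ (V2) and /o/ (V3): /t/ → onset of the next syllable (single consonants are always licit onsets).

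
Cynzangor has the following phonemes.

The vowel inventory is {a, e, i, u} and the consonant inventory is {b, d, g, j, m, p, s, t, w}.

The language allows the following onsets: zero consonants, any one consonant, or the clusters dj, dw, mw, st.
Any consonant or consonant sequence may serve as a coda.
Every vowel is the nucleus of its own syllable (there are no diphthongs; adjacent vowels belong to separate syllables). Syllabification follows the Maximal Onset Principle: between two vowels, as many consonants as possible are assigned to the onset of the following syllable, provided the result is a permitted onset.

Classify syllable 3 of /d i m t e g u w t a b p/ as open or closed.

closed

Vowels present: i, e, u, a; each is a nucleus, giving 4 syllables.
/i…e/ gap (V1→V2): /mt/ splits as /m/ + /t/ (/t/ is the longest suffix that is a licit onset).
/e…u/ gap (V2→V3): just /g/ — single C goes to the following onset.
/u…a/ gap (V3→V4): /wt/ — longest licit onset from the right is /t/, leaving /w/ as coda.
Result: dim.te.guw.tabp.
Syllable 3 is /guw/ with coda /w/, so it is closed.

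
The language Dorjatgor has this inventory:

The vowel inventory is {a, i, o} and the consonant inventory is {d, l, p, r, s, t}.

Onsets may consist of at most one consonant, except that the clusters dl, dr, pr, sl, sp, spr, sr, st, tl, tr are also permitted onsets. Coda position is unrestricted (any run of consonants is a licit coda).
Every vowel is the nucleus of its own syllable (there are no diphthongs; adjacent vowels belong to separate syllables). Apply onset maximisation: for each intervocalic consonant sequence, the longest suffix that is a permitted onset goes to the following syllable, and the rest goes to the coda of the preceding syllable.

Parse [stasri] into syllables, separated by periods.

Nuclei (vowels): a, i → 2 syllables.
V1 /a/ – V2 /i/: /sr/ is a licit onset in full, so it all attaches to the next syllable.

sta.sri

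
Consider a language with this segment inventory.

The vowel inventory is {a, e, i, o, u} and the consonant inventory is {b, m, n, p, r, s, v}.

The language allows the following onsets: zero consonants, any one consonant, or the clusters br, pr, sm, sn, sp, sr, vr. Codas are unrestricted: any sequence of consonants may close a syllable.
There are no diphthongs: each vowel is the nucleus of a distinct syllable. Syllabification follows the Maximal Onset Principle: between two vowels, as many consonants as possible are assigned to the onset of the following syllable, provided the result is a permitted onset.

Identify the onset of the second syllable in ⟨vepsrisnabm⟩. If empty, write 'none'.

sr

Nuclei (vowels): e, i, a → 3 syllables.
V1 /e/ – V2 /i/: /psr/ — longest licit onset from the right is /sr/, leaving /p/ as coda.
V2 /i/ – V3 /a/: cluster /sn/ — /sn/ is itself a permitted onset, so the whole cluster goes right; preceding coda = ∅.
So the parse is vep.sri.snabm.
Syllable 2 is /sri/: onset /sr/, nucleus /i/, coda ∅.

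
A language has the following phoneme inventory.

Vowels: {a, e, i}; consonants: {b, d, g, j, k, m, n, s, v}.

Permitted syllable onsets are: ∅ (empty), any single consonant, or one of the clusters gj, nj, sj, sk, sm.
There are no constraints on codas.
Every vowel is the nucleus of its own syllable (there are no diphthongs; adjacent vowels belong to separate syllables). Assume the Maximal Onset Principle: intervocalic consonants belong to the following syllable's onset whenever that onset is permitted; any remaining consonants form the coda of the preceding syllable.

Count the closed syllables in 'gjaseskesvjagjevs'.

Vowels present: a, e, e, a, e; each is a nucleus, giving 5 syllables.
σ1/σ2 boundary: just /s/ — single C goes to the following onset.
σ2/σ3 boundary: cluster /sk/ — /sk/ is itself a permitted onset, so the whole cluster goes right; preceding coda = ∅.
σ3/σ4 boundary: /svj/ splits as /sv/ + /j/ (/j/ is the longest suffix that is a licit onset).
σ4/σ5 boundary: /gj/ is a licit onset in full, so it all attaches to the next syllable.
Syllabification: gja.se.skesv.ja.gjevs.
Classifying each syllable: /gja/ (open), /se/ (open), /skesv/ (closed), /ja/ (open), /gjevs/ (closed).
Closed syllables: 2.

2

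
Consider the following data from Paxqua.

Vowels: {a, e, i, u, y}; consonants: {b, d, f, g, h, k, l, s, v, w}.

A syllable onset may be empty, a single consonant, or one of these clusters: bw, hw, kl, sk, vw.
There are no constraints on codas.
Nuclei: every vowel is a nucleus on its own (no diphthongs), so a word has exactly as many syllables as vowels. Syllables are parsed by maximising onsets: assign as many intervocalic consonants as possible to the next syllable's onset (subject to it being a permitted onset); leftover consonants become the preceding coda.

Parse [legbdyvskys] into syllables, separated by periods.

Nuclei (vowels): e, y, y → 3 syllables.
Between /e/ (V1) and /y/ (V2): /gbd/ splits as /gb/ + /d/ (/d/ is the longest suffix that is a licit onset).
Between /y/ (V2) and /y/ (V3): /vsk/ — longest licit onset from the right is /sk/, leaving /v/ as coda.

legb.dyv.skys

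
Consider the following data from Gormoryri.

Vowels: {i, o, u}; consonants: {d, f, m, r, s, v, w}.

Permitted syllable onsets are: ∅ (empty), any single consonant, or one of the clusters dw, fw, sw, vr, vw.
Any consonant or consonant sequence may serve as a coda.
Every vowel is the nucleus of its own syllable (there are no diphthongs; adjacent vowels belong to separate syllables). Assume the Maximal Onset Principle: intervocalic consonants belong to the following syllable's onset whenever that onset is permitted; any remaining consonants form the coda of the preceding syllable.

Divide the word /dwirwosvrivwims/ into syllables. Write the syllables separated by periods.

Nuclei (vowels): i, o, i, i → 4 syllables.
/i…o/ gap (V1→V2): cluster /rw/ — the longest permitted-onset suffix is /w/; onset = /w/, preceding coda = /r/.
/o…i/ gap (V2→V3): /svr/ splits as /s/ + /vr/ (/vr/ is the longest suffix that is a licit onset).
/i…i/ gap (V3→V4): cluster /vw/ — /vw/ is itself a permitted onset, so the whole cluster goes right; preceding coda = ∅.

dwir.wos.vri.vwims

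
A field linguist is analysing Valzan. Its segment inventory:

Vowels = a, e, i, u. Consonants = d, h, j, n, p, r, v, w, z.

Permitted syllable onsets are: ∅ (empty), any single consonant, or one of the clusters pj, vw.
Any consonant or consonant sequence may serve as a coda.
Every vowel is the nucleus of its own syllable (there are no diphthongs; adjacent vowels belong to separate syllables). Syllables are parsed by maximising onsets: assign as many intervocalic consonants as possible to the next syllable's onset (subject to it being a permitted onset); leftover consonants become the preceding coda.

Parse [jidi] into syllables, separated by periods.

ji.di

Vowels present: i, i; each is a nucleus, giving 2 syllables.
Between /i/ (V1) and /i/ (V2): /d/ → onset of the next syllable (single consonants are always licit onsets).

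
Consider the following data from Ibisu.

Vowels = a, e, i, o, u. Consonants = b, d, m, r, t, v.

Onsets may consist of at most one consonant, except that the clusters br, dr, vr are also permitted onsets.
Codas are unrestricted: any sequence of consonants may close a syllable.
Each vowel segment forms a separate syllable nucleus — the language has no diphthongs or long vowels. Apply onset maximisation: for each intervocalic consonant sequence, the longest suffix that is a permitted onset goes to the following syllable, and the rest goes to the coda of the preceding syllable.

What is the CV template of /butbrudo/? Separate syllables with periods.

The vowels are u, u, o — 3 nuclei, so 3 syllables.
/u…u/ gap (V1→V2): cluster /tbr/ — the longest permitted-onset suffix is /br/; onset = /br/, preceding coda = /t/.
/u…o/ gap (V2→V3): /d/ is a single consonant, so it becomes the next onset.
Syllabification: but.bru.do.
Mapping each syllable to C/V: /but/ → CVC, /bru/ → CCV, /do/ → CV.

CVC.CCV.CV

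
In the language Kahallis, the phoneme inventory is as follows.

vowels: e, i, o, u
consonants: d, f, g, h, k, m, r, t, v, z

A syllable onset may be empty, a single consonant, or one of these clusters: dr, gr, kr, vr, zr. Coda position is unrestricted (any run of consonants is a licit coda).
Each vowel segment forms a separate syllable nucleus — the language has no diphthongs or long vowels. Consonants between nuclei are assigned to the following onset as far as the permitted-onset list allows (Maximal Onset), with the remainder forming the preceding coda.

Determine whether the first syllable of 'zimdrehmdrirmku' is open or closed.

closed

The vowels are i, e, i, u — 4 nuclei, so 4 syllables.
V1 /i/ – V2 /e/: /mdr/ splits as /m/ + /dr/ (/dr/ is the longest suffix that is a licit onset).
V2 /e/ – V3 /i/: /hmdr/; trying suffixes from longest down, /dr/ is the first permitted one, so coda /hm/ | onset /dr/.
V3 /i/ – V4 /u/: /rmk/; trying suffixes from longest down, /k/ is the first permitted one, so coda /rm/ | onset /k/.
Result: zim.drehm.drirm.ku.
Syllable 1 is /zim/ with coda /m/, so it is closed.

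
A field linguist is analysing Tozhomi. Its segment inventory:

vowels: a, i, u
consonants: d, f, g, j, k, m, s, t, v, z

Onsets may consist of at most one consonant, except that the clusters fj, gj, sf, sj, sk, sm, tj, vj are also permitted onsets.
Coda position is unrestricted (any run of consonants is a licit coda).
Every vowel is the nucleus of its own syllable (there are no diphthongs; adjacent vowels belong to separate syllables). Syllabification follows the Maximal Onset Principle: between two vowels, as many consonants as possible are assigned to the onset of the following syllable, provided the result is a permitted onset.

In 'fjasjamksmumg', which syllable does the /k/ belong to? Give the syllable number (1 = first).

2

The vowels are a, a, u — 3 nuclei, so 3 syllables.
/a…a/ gap (V1→V2): /sj/ is a licit onset in full, so it all attaches to the next syllable.
/a…u/ gap (V2→V3): /mksm/ — longest licit onset from the right is /sm/, leaving /mk/ as coda.
Putting it together: fja.sjamk.smumg.
The /k/ is in the coda of syllable 2 (/sjamk/).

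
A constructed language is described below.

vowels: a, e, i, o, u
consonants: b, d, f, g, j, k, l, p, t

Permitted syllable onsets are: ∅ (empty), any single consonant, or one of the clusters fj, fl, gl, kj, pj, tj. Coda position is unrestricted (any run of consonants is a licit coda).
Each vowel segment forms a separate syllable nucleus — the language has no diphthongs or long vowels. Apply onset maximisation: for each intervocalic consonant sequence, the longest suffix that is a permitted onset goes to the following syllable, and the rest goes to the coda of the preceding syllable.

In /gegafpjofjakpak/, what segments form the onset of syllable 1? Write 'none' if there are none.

g

Vowels present: e, a, o, a, a; each is a nucleus, giving 5 syllables.
/e…a/ gap (V1→V2): /g/ → onset of the next syllable (single consonants are always licit onsets).
/a…o/ gap (V2→V3): /fpj/; trying suffixes from longest down, /pj/ is the first permitted one, so coda /f/ | onset /pj/.
/o…a/ gap (V3→V4): cluster /fj/ — /fj/ is itself a permitted onset, so the whole cluster goes right; preceding coda = ∅.
/a…a/ gap (V4→V5): /kp/ splits as /k/ + /p/ (/p/ is the longest suffix that is a licit onset).
Syllabification: ge.gaf.pjo.fjak.pak.
Syllable 1 is /ge/: onset /g/, nucleus /e/, coda ∅.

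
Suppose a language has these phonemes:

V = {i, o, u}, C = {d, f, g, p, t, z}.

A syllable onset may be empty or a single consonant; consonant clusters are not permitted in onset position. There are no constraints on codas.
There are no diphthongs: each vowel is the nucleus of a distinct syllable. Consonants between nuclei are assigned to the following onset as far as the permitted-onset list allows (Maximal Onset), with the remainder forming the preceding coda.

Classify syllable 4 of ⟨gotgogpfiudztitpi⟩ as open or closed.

Nuclei (vowels): o, o, i, u, i, i → 6 syllables.
V1 /o/ – V2 /o/: cluster /tg/ — the longest permitted-onset suffix is /g/; onset = /g/, preceding coda = /t/.
V2 /o/ – V3 /i/: /gpf/; trying suffixes from longest down, /f/ is the first permitted one, so coda /gp/ | onset /f/.
V3 /i/ – V4 /u/: no consonants, so the boundary falls immediately after /i/.
V4 /u/ – V5 /i/: /dzt/; trying suffixes from longest down, /t/ is the first permitted one, so coda /dz/ | onset /t/.
V5 /i/ – V6 /i/: /tp/; trying suffixes from longest down, /p/ is the first permitted one, so coda /t/ | onset /p/.
Syllabification: got.gogp.fi.udz.tit.pi.
Syllable 4 is /udz/ with coda /dz/, so it is closed.

closed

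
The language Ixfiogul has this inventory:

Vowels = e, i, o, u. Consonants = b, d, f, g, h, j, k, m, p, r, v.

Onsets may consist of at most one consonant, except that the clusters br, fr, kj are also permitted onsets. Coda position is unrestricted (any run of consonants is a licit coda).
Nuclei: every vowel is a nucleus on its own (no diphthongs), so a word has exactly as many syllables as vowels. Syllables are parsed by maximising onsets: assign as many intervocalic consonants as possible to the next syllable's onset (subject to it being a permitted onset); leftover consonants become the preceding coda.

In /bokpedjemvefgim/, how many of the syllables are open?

Nuclei (vowels): o, e, e, e, i → 5 syllables.
V1 /o/ – V2 /e/: cluster /kp/ — the longest permitted-onset suffix is /p/; onset = /p/, preceding coda = /k/.
V2 /e/ – V3 /e/: cluster /dj/ — the longest permitted-onset suffix is /j/; onset = /j/, preceding coda = /d/.
V3 /e/ – V4 /e/: /mv/ — longest licit onset from the right is /v/, leaving /m/ as coda.
V4 /e/ – V5 /i/: cluster /fg/ — the longest permitted-onset suffix is /g/; onset = /g/, preceding coda = /f/.
Syllabification: bok.ped.jem.vef.gim.
Classifying each syllable: /bok/ (closed), /ped/ (closed), /jem/ (closed), /vef/ (closed), /gim/ (closed).
Open syllables: 0.

0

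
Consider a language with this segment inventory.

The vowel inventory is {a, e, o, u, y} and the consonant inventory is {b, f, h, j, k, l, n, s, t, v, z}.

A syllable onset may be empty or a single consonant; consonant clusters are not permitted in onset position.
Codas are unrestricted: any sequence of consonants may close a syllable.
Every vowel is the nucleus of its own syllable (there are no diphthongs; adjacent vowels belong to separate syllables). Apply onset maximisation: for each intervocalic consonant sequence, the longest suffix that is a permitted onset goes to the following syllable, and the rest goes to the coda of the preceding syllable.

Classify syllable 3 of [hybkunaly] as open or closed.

The vowels are y, u, a, y — 4 nuclei, so 4 syllables.
/y…u/ gap (V1→V2): /bk/ splits as /b/ + /k/ (/k/ is the longest suffix that is a licit onset).
/u…a/ gap (V2→V3): just /n/ — single C goes to the following onset.
/a…y/ gap (V3→V4): just /l/ — single C goes to the following onset.
Putting it together: hyb.ku.na.ly.
Syllable 3 is /na/; it ends in its nucleus with no coda, so it is open.

open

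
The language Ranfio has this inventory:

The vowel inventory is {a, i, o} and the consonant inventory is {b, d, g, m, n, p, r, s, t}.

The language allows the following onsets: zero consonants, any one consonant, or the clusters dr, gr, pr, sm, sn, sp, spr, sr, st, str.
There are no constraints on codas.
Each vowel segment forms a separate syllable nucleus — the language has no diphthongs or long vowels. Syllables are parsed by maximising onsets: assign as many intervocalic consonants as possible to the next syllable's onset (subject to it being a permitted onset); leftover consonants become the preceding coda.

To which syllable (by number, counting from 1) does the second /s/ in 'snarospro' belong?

The vowels are a, o, o — 3 nuclei, so 3 syllables.
σ1/σ2 boundary: /r/ is a single consonant, so it becomes the next onset.
σ2/σ3 boundary: cluster /spr/ — /spr/ is itself a permitted onset, so the whole cluster goes right; preceding coda = ∅.
So the parse is sna.ro.spro.
The second /s/ is in the onset of syllable 3 (/spro/).

3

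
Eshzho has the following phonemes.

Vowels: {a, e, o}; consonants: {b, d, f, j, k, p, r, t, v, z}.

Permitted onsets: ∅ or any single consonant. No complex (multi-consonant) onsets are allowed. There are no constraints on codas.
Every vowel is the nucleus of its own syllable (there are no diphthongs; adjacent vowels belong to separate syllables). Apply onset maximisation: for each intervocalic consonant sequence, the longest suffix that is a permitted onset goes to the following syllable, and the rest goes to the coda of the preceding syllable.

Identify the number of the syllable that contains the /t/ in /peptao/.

The vowels are e, a, o — 3 nuclei, so 3 syllables.
σ1/σ2 boundary: /pt/ — longest licit onset from the right is /t/, leaving /p/ as coda.
σ2/σ3 boundary: hiatus — the boundary sits between the two vowels.
Syllabification: pep.ta.o.
The /t/ is in the onset of syllable 2 (/ta/).

2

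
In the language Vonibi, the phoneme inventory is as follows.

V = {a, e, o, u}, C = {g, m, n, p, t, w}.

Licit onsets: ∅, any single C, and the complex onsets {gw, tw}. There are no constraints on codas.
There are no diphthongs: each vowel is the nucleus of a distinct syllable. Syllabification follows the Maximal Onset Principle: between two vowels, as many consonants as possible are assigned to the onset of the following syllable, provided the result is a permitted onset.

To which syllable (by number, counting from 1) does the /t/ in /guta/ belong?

2

The vowels are u, a — 2 nuclei, so 2 syllables.
V1 /u/ – V2 /a/: /t/ is a single consonant, so it becomes the next onset.
Syllabification: gu.ta.
The /t/ is in the onset of syllable 2 (/ta/).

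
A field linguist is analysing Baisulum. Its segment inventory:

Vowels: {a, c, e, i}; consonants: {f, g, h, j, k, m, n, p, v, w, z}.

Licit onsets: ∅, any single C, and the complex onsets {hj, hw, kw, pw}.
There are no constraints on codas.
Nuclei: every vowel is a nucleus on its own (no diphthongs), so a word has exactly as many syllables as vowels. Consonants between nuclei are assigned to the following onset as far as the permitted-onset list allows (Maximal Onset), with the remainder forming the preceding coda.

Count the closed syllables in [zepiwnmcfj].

2

Nuclei (vowels): e, i, c → 3 syllables.
V1 /e/ – V2 /i/: /p/ is a single consonant, so it becomes the next onset.
V2 /i/ – V3 /c/: /wnm/ splits as /wn/ + /m/ (/m/ is the longest suffix that is a licit onset).
Result: ze.piwn.mcfj.
Classifying each syllable: /ze/ (open), /piwn/ (closed), /mcfj/ (closed).
Closed syllables: 2.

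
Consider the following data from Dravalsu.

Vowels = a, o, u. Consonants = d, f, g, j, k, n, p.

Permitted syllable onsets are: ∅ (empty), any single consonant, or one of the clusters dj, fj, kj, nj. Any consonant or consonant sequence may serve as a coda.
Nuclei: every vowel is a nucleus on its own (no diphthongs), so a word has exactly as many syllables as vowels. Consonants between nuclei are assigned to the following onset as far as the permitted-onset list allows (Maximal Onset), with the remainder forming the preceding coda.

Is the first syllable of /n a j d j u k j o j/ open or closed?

Nuclei (vowels): a, u, o → 3 syllables.
σ1/σ2 boundary: /jdj/ — longest licit onset from the right is /dj/, leaving /j/ as coda.
σ2/σ3 boundary: cluster /kj/ — /kj/ is itself a permitted onset, so the whole cluster goes right; preceding coda = ∅.
Syllabification: naj.dju.kjoj.
Syllable 1 is /naj/ with coda /j/, so it is closed.

closed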